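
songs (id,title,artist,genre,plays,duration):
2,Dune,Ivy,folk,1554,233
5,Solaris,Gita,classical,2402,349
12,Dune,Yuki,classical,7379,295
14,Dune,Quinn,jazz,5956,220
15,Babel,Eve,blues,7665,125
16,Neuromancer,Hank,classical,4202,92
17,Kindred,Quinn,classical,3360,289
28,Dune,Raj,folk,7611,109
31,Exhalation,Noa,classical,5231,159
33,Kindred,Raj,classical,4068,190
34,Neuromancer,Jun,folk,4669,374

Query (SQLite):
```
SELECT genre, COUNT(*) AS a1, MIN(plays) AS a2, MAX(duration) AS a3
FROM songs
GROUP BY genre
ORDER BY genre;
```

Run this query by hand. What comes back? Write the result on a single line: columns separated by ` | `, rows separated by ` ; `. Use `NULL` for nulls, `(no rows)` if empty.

blues | 1 | 7665 | 125 ; classical | 6 | 2402 | 349 ; folk | 3 | 1554 | 374 ; jazz | 1 | 5956 | 220

Group songs by genre.
Per group compute: COUNT(*), MIN(plays), MAX(duration).
  blues: ids {15} → COUNT(*)=1, MIN(plays)=7665, MAX(duration)=125
  classical: ids {5, 12, 16, 17, 31, 33} → COUNT(*)=6, MIN(plays)=2402, MAX(duration)=349
  folk: ids {2, 28, 34} → COUNT(*)=3, MIN(plays)=1554, MAX(duration)=374
  jazz: ids {14} → COUNT(*)=1, MIN(plays)=5956, MAX(duration)=220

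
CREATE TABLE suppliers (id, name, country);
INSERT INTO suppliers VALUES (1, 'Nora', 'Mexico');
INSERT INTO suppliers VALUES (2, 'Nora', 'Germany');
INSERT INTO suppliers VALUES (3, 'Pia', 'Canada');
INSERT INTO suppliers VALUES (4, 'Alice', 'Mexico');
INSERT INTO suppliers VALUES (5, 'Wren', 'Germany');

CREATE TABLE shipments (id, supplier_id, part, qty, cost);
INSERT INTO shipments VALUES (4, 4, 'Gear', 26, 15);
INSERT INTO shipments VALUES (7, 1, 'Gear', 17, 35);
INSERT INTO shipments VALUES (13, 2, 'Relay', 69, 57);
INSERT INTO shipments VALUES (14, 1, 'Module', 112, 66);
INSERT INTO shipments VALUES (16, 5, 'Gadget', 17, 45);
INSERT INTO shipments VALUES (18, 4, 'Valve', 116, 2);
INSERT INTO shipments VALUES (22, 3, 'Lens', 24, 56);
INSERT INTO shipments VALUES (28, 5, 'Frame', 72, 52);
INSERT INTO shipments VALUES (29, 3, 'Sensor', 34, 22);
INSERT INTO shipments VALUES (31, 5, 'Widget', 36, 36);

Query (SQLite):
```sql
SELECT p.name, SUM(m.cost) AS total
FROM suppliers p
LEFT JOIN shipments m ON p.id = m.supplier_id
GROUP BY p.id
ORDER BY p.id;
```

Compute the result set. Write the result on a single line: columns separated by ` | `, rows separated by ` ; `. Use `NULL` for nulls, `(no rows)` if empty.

LEFT JOIN keeps every suppliers row; unmatched ones get NULL for shipments columns.
Group by suppliers.id and compute SUM(m.cost). SUM over an all-NULL group is NULL.
  1: ids {7, 14} → SUM(m.cost)=101
  2: ids {13} → SUM(m.cost)=57
  3: ids {22, 29} → SUM(m.cost)=78
  4: ids {4, 18} → SUM(m.cost)=17
  5: ids {16, 28, 31} → SUM(m.cost)=133

Nora | 101 ; Nora | 57 ; Pia | 78 ; Alice | 17 ; Wren | 133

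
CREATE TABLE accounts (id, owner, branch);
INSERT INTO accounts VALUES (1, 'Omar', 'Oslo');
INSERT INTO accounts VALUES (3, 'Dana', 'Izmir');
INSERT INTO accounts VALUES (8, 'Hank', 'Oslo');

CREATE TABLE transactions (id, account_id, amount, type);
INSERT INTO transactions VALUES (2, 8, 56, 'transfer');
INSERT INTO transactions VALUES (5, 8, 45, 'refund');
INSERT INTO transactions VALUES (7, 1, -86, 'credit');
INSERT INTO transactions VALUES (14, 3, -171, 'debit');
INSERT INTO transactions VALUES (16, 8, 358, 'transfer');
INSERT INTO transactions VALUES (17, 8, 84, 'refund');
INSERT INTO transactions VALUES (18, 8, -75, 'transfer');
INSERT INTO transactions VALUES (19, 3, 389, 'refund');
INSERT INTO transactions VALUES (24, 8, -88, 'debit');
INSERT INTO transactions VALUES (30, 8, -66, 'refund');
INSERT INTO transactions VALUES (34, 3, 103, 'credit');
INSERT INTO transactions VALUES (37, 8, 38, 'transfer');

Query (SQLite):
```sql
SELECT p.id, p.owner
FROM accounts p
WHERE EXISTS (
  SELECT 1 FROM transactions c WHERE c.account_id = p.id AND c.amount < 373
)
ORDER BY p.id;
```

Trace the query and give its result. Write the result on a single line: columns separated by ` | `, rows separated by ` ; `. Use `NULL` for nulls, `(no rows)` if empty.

1 | Omar ; 3 | Dana ; 8 | Hank

For each accounts row, check whether any transactions with matching account_id has amount < 373.
Keep rows where that is true.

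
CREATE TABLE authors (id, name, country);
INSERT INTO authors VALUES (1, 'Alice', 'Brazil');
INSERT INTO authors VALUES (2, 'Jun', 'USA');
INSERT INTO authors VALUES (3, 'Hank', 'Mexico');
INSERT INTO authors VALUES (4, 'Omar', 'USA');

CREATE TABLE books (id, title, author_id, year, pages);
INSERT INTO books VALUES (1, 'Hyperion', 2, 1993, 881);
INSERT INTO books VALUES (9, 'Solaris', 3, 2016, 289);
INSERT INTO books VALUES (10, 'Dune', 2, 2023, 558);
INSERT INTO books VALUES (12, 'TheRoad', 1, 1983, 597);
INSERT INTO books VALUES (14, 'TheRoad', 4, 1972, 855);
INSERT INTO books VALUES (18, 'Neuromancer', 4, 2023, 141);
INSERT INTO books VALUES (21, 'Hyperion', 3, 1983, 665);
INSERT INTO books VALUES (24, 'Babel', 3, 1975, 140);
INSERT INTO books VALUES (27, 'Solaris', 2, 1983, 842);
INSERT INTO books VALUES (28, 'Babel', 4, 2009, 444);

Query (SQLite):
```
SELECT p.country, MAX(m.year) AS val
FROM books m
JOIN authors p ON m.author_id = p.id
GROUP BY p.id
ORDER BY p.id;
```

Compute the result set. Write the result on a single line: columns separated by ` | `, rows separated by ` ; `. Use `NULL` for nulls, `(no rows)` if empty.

Join each books row to its authors via author_id.
Group joined rows by authors.id; compute MAX(m.year) per group.
  1: ids {12} → MAX(m.year)=1983
  2: ids {1, 10, 27} → MAX(m.year)=2023
  3: ids {9, 21, 24} → MAX(m.year)=2016
  4: ids {14, 18, 28} → MAX(m.year)=2023

Brazil | 1983 ; USA | 2023 ; Mexico | 2016 ; USA | 2023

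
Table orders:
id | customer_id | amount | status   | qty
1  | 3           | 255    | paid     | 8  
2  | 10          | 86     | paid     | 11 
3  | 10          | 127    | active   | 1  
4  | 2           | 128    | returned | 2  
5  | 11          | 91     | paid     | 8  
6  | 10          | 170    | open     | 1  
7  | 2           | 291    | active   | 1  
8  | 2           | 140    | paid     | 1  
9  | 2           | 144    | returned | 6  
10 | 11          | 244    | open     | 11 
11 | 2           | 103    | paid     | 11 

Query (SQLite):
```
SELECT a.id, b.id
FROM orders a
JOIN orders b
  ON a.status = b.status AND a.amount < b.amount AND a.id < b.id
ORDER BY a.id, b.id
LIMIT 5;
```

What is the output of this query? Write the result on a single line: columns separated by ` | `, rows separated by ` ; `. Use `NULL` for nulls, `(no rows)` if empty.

2 | 5 ; 2 | 8 ; 2 | 11 ; 3 | 7 ; 4 | 9

Pairs (a,b) with same status, a.amount < b.amount, a.id < b.id.
status groups: active:{3,7} open:{6,10} paid:{1,2,5,8,11} returned:{4,9}
Ordered by (a.id, b.id); first 5.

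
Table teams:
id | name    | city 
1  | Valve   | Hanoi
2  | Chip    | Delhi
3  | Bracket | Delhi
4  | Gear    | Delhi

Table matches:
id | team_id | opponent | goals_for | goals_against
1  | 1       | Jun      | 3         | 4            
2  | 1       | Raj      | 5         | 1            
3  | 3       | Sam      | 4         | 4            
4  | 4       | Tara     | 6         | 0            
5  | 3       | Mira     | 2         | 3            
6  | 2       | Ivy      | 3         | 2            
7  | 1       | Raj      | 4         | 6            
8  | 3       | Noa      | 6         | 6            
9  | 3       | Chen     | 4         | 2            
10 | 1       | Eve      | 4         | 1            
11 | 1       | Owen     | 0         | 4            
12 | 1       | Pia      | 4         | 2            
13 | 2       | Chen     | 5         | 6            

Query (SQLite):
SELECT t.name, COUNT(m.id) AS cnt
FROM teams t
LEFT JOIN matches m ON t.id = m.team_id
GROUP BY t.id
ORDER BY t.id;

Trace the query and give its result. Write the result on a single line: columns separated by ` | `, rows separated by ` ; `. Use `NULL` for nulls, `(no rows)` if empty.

LEFT JOIN keeps every teams row; unmatched ones get NULL for matches columns.
Group by teams.id and compute COUNT(m.id). COUNT(col) of an all-NULL group is 0.
  1: ids {1, 2, 7, 10, 11, 12} → COUNT(m.id)=6
  2: ids {6, 13} → COUNT(m.id)=2
  3: ids {3, 5, 8, 9} → COUNT(m.id)=4
  4: ids {4} → COUNT(m.id)=1

Valve | 6 ; Chip | 2 ; Bracket | 4 ; Gear | 1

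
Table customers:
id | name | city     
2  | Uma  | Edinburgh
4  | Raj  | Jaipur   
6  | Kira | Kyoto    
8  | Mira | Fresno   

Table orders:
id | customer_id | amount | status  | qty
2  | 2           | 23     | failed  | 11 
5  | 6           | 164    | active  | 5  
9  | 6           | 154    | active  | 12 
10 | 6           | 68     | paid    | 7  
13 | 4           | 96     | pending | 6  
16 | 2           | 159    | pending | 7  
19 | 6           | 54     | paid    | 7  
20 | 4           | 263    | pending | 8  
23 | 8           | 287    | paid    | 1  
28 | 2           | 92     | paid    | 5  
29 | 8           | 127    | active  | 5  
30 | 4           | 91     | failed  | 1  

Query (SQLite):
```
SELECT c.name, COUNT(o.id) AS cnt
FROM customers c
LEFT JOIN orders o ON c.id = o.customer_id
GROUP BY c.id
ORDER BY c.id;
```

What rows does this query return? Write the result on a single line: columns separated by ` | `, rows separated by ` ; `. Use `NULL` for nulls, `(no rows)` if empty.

Uma | 3 ; Raj | 3 ; Kira | 4 ; Mira | 2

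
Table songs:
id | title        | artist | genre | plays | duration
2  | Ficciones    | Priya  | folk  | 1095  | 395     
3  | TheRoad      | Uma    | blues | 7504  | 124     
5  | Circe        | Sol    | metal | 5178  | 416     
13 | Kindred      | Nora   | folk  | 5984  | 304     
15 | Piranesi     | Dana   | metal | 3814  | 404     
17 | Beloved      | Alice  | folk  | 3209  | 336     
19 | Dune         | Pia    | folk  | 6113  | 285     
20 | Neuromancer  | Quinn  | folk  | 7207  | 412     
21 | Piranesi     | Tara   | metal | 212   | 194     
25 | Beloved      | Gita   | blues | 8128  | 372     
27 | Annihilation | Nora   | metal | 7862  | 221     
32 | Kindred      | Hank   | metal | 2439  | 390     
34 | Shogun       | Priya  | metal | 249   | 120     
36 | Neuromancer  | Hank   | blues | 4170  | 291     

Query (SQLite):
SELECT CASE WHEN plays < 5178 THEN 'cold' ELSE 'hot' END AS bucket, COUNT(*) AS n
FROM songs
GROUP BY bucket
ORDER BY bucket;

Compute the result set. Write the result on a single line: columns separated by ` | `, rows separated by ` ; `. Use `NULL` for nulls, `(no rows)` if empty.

Bucket rows by plays < 5178 → 'cold' else 'hot'; count each bucket.

cold | 7 ; hot | 7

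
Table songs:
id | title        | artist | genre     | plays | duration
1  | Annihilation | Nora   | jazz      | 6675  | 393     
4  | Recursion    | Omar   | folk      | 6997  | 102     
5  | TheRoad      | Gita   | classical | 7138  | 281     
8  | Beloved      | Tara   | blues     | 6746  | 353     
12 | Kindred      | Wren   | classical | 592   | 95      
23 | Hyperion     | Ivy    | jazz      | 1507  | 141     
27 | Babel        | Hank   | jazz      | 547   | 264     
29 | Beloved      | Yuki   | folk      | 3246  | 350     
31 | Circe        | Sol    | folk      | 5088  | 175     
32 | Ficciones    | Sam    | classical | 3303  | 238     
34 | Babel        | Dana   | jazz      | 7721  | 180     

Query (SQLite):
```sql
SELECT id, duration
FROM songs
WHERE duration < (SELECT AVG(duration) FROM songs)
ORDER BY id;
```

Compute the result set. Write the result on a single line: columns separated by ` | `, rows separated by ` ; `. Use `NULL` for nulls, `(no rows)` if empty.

4 | 102 ; 12 | 95 ; 23 | 141 ; 31 | 175 ; 34 | 180

Scalar subquery: AVG(duration) over all songs rows = 233.818182 (≈; comparison uses full precision).
Keep rows where duration < that value.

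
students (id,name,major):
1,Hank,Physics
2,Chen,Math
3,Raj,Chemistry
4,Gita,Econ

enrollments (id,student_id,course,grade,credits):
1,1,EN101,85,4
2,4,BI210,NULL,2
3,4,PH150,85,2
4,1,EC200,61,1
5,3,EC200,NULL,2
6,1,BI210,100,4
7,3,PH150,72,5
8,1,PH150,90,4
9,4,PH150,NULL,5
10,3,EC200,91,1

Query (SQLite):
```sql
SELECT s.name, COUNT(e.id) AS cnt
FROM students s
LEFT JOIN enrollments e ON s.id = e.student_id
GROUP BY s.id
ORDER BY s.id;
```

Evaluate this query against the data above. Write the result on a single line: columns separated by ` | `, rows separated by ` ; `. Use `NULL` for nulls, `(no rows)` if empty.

Hank | 4 ; Chen | 0 ; Raj | 3 ; Gita | 3

LEFT JOIN keeps every students row; unmatched ones get NULL for enrollments columns.
Group by students.id and compute COUNT(e.id). COUNT(col) of an all-NULL group is 0.
  1: ids {1, 4, 6, 8} → COUNT(e.id)=4
  2: ids {—} → COUNT(e.id)=0
  3: ids {5, 7, 10} → COUNT(e.id)=3
  4: ids {2, 3, 9} → COUNT(e.id)=3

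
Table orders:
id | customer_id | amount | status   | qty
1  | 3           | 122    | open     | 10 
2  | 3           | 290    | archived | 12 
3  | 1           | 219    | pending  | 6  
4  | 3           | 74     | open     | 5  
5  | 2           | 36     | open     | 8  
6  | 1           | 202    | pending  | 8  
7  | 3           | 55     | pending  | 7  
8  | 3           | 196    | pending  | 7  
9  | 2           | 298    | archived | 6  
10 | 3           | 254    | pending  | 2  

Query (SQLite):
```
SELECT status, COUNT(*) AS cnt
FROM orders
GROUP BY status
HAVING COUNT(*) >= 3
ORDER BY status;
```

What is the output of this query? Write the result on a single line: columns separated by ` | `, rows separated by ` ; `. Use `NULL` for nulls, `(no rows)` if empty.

open | 3 ; pending | 5

Partition orders by status; compute COUNT(*) within each group.
HAVING: keep groups with count ≥ 3.
  archived: ids {2, 9} → COUNT(*)=2
  open: ids {1, 4, 5} → COUNT(*)=3
  pending: ids {3, 6, 7, 8, 10} → COUNT(*)=5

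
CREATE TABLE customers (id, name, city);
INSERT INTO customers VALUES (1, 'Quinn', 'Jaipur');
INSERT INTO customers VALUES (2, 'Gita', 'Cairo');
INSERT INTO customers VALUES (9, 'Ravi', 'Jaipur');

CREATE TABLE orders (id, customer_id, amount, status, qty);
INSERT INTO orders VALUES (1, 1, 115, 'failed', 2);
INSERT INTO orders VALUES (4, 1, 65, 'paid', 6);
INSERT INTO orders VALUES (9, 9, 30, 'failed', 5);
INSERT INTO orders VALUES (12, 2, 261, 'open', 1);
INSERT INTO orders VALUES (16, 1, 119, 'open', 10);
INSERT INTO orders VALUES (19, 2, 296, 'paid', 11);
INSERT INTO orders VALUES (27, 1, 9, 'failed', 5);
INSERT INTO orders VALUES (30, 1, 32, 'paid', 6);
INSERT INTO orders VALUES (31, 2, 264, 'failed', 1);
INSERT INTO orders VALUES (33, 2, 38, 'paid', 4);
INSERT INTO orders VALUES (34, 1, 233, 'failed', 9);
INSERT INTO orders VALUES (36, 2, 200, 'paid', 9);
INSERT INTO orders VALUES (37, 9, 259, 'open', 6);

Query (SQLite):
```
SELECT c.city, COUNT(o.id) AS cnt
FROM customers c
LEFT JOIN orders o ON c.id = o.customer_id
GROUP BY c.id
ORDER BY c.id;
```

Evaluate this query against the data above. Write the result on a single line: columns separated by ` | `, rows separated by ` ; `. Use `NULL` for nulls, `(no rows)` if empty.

LEFT JOIN keeps every customers row; unmatched ones get NULL for orders columns.
Group by customers.id and compute COUNT(o.id). COUNT(col) of an all-NULL group is 0.
  1: ids {1, 4, 16, 27, 30, 34} → COUNT(o.id)=6
  2: ids {12, 19, 31, 33, 36} → COUNT(o.id)=5
  9: ids {9, 37} → COUNT(o.id)=2

Jaipur | 6 ; Cairo | 5 ; Jaipur | 2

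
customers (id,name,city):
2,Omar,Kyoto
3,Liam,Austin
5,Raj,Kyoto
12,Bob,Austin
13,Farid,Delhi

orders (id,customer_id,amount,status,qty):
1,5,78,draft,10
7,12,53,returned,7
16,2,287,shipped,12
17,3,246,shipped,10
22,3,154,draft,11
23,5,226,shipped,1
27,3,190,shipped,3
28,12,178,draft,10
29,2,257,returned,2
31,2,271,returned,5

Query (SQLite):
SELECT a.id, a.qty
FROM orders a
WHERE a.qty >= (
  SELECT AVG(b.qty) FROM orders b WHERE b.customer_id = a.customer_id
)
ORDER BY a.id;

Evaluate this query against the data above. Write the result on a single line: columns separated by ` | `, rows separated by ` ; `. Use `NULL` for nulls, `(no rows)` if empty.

For each orders row a, compute AVG(qty) over rows sharing a.customer_id.
Keep row a if a.qty >= that per-group AVG.
  customer_id=2: AVG(qty) = 6.333333
  customer_id=3: AVG(qty) = 8.0
  customer_id=5: AVG(qty) = 5.5
  customer_id=12: AVG(qty) = 8.5

1 | 10 ; 16 | 12 ; 17 | 10 ; 22 | 11 ; 28 | 10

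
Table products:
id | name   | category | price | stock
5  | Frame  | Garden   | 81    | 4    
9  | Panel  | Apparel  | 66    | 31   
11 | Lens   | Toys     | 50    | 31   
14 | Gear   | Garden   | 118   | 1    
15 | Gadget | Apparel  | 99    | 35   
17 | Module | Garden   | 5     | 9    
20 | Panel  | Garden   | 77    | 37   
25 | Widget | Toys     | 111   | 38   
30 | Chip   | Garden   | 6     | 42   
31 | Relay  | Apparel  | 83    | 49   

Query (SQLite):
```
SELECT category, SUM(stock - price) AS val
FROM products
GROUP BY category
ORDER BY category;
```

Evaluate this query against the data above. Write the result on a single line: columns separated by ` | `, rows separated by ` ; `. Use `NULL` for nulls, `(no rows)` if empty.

Apparel | -133 ; Garden | -194 ; Toys | -92

For each row compute stock - price.
Group by category; take SUM of the expression per group.
  Apparel: ids {9, 15, 31} → SUM(stock - price)=-133
  Garden: ids {5, 14, 17, 20, 30} → SUM(stock - price)=-194
  Toys: ids {11, 25} → SUM(stock - price)=-92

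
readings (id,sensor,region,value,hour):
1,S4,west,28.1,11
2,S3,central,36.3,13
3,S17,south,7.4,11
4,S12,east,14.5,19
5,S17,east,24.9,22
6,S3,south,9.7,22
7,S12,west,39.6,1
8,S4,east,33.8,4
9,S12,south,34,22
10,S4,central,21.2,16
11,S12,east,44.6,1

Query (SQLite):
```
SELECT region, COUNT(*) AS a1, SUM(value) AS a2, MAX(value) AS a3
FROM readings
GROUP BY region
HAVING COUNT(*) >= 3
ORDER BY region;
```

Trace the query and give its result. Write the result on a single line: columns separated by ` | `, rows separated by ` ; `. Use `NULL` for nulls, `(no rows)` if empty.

Group readings by region.
Per group compute: COUNT(*), SUM(value), MAX(value).
HAVING: drop groups with fewer than 3 rows.
  central: ids {2, 10} → COUNT(*)=2, SUM(value)=57.5, MAX(value)=36.3
  east: ids {4, 5, 8, 11} → COUNT(*)=4, SUM(value)=117.8, MAX(value)=44.6
  south: ids {3, 6, 9} → COUNT(*)=3, SUM(value)=51.1, MAX(value)=34
  west: ids {1, 7} → COUNT(*)=2, SUM(value)=67.7, MAX(value)=39.6

east | 4 | 117.8 | 44.6 ; south | 3 | 51.1 | 34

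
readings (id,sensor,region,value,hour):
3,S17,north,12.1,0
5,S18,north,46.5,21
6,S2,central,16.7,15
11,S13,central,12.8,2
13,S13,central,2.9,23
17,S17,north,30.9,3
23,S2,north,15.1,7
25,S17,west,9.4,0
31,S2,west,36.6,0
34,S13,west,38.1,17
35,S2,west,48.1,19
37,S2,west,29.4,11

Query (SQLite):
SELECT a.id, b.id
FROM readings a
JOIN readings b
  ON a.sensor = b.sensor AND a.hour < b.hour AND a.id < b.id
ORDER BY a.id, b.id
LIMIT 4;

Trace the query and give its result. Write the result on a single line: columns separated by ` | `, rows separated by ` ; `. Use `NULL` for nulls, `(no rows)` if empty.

3 | 17 ; 6 | 35 ; 11 | 13 ; 11 | 34

Pairs (a,b) with same sensor, a.hour < b.hour, a.id < b.id.
sensor groups: S13:{11,13,34} S17:{3,17,25} S18:{5} S2:{6,23,31,35,37}
Ordered by (a.id, b.id); first 4.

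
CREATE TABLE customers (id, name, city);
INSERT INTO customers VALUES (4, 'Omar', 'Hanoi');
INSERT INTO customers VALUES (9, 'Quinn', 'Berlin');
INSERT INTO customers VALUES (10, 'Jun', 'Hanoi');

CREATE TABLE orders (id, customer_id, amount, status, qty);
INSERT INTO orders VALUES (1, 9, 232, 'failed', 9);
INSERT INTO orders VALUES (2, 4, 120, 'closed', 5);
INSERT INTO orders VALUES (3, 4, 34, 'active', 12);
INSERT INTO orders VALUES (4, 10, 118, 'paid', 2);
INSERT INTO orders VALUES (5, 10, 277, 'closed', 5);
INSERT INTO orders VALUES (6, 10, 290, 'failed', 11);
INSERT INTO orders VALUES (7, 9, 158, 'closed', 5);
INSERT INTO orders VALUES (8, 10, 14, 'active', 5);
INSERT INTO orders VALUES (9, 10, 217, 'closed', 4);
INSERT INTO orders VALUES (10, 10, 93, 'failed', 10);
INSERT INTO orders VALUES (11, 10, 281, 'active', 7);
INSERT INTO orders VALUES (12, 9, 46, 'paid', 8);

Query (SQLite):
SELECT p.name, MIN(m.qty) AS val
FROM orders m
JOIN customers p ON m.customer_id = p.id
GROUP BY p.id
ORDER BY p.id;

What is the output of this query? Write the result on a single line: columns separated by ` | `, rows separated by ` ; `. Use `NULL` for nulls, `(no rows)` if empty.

Omar | 5 ; Quinn | 5 ; Jun | 2

Join each orders row to its customers via customer_id.
Group joined rows by customers.id; compute MIN(m.qty) per group.
  4: ids {2, 3} → MIN(m.qty)=5
  9: ids {1, 7, 12} → MIN(m.qty)=5
  10: ids {4, 5, 6, 8, 9, 10, 11} → MIN(m.qty)=2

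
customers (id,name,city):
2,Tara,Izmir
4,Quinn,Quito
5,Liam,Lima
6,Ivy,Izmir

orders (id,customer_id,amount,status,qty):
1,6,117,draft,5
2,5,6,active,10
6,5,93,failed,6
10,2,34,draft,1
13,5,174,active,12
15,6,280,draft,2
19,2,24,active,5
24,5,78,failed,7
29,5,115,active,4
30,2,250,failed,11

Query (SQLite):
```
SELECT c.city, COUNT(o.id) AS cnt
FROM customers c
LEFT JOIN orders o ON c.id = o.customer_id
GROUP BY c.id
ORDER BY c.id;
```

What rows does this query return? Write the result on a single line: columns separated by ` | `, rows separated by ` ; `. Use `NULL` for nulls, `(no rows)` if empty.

Izmir | 3 ; Quito | 0 ; Lima | 5 ; Izmir | 2

LEFT JOIN keeps every customers row; unmatched ones get NULL for orders columns.
Group by customers.id and compute COUNT(o.id). COUNT(col) of an all-NULL group is 0.
  2: ids {10, 19, 30} → COUNT(o.id)=3
  4: ids {—} → COUNT(o.id)=0
  5: ids {2, 6, 13, 24, 29} → COUNT(o.id)=5
  6: ids {1, 15} → COUNT(o.id)=2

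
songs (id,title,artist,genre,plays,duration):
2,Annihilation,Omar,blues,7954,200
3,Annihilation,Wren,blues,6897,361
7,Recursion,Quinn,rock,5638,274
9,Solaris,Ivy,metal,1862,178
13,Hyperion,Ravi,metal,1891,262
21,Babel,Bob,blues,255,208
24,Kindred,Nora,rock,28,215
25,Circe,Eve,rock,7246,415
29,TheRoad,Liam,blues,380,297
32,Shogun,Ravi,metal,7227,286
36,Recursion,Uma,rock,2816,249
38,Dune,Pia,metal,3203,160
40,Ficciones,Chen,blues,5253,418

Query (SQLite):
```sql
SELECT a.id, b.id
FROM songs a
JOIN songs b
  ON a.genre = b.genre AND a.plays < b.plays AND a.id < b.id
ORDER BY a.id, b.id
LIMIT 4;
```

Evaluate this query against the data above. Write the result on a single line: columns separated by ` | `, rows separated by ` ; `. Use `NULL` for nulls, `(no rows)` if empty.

Pairs (a,b) with same genre, a.plays < b.plays, a.id < b.id.
genre groups: blues:{2,3,21,29,40} metal:{9,13,32,38} rock:{7,24,25,36}
Ordered by (a.id, b.id); first 4.

7 | 25 ; 9 | 13 ; 9 | 32 ; 9 | 38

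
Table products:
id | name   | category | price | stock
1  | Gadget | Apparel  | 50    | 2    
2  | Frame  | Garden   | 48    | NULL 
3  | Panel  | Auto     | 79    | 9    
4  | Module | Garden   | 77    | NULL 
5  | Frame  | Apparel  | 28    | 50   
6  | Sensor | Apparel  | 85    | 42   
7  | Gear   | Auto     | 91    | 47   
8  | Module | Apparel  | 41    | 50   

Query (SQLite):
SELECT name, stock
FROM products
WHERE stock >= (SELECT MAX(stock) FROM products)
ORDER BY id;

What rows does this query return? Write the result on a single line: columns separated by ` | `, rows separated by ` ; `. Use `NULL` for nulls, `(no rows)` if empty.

Frame | 50 ; Module | 50

Scalar subquery: MAX(stock) over all products rows = 50.
Keep rows where stock >= that value.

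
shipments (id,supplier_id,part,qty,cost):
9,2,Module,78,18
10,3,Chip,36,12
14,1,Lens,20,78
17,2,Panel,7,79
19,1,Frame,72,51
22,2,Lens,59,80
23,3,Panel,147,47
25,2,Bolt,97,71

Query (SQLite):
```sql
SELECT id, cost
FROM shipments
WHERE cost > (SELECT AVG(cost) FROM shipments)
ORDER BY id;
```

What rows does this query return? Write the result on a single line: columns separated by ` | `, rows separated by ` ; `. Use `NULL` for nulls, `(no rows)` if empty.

14 | 78 ; 17 | 79 ; 22 | 80 ; 25 | 71

Scalar subquery: AVG(cost) over all shipments rows = 54.5.
Keep rows where cost > that value.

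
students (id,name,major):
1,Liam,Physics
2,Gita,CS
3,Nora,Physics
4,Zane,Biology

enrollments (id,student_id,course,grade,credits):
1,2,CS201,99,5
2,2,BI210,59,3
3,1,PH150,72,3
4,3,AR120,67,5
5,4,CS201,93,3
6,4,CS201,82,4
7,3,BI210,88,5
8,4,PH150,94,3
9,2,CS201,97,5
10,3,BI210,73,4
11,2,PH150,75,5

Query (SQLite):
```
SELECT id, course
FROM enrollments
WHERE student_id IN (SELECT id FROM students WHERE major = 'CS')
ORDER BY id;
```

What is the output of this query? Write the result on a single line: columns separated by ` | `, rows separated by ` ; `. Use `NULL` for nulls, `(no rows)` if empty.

1 | CS201 ; 2 | BI210 ; 9 | CS201 ; 11 | PH150

Inner query: students.id where major = 'CS'.
Outer: keep enrollments rows whose student_id is in that set.
Inner query → {2}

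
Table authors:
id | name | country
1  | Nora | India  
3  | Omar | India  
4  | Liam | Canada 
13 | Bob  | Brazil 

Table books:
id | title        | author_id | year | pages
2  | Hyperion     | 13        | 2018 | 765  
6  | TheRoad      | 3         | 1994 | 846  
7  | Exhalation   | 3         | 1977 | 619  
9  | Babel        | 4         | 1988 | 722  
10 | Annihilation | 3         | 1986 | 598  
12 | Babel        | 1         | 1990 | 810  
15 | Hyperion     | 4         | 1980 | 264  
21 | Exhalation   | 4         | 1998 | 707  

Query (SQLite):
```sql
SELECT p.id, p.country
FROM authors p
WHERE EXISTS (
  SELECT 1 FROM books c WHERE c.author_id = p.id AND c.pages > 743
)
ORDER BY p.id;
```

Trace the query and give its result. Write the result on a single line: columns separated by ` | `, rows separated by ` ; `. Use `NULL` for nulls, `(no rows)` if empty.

1 | India ; 3 | India ; 13 | Brazil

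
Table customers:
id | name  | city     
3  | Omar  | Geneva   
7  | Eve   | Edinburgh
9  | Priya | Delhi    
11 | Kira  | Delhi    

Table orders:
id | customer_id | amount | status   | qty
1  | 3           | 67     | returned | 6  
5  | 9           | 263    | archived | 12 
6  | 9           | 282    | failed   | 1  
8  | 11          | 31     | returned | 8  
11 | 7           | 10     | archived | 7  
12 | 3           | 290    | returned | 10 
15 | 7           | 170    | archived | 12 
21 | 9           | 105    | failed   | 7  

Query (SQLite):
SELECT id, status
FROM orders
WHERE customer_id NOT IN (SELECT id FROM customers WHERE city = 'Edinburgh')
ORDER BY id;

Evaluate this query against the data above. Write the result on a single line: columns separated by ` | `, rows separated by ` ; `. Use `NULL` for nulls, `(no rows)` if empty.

1 | returned ; 5 | archived ; 6 | failed ; 8 | returned ; 12 | returned ; 21 | failed

Inner query: customers.id where city = 'Edinburgh'.
Outer: keep orders rows whose customer_id is not in that set.
Inner query → {7}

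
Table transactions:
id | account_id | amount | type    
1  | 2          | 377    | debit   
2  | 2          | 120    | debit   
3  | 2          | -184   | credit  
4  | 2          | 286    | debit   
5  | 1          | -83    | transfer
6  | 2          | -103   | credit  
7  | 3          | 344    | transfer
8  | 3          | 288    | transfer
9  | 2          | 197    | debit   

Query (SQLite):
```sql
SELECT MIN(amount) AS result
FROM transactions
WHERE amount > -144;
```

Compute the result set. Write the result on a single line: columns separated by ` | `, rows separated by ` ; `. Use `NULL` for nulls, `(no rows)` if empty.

-103

Rows where amount > -144 → amount values: [377, 120, 286, -83, -103, 344, 288, 197].
MIN of non-NULL values = -103.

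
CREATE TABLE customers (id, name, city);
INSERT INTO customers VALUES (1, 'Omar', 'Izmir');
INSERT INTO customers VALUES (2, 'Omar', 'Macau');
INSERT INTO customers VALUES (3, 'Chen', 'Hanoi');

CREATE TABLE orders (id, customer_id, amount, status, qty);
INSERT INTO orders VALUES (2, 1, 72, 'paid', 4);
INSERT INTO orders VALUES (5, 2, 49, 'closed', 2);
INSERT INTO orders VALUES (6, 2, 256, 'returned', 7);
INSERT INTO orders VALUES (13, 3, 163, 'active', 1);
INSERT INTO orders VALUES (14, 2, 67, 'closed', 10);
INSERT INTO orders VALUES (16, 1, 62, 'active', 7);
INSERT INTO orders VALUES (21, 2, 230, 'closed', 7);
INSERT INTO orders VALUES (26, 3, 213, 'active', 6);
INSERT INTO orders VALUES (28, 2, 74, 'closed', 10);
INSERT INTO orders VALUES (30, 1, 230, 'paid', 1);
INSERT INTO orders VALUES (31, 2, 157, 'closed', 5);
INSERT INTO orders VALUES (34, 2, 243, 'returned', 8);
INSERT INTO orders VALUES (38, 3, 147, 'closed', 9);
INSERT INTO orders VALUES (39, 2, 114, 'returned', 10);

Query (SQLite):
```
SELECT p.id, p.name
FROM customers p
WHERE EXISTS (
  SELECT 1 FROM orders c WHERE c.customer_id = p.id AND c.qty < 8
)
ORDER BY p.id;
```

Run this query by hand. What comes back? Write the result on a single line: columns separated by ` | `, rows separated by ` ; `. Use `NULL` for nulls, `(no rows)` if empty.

For each customers row, check whether any orders with matching customer_id has qty < 8.
Keep rows where that is true.

1 | Omar ; 2 | Omar ; 3 | Chen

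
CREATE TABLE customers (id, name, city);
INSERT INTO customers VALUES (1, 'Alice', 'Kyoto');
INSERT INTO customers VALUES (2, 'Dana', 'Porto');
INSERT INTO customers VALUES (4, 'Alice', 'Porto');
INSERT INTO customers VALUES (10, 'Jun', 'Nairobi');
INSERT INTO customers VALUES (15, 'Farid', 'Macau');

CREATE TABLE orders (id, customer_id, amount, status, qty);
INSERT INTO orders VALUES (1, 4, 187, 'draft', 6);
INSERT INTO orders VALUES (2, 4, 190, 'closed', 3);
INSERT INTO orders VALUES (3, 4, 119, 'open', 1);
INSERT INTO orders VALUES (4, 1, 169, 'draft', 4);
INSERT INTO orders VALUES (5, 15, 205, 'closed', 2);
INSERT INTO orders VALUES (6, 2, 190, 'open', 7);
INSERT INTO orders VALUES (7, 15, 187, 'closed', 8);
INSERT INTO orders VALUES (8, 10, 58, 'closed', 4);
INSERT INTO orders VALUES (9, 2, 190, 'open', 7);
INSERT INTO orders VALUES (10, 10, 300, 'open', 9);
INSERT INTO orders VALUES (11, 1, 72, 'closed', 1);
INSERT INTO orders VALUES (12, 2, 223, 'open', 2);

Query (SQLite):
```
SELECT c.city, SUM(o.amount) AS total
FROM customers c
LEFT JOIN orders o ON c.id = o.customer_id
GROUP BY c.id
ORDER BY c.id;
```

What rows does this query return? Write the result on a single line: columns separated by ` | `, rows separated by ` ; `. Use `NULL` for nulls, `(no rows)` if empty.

Kyoto | 241 ; Porto | 603 ; Porto | 496 ; Nairobi | 358 ; Macau | 392

LEFT JOIN keeps every customers row; unmatched ones get NULL for orders columns.
Group by customers.id and compute SUM(o.amount). SUM over an all-NULL group is NULL.
  1: ids {4, 11} → SUM(o.amount)=241
  2: ids {6, 9, 12} → SUM(o.amount)=603
  4: ids {1, 2, 3} → SUM(o.amount)=496
  10: ids {8, 10} → SUM(o.amount)=358
  15: ids {5, 7} → SUM(o.amount)=392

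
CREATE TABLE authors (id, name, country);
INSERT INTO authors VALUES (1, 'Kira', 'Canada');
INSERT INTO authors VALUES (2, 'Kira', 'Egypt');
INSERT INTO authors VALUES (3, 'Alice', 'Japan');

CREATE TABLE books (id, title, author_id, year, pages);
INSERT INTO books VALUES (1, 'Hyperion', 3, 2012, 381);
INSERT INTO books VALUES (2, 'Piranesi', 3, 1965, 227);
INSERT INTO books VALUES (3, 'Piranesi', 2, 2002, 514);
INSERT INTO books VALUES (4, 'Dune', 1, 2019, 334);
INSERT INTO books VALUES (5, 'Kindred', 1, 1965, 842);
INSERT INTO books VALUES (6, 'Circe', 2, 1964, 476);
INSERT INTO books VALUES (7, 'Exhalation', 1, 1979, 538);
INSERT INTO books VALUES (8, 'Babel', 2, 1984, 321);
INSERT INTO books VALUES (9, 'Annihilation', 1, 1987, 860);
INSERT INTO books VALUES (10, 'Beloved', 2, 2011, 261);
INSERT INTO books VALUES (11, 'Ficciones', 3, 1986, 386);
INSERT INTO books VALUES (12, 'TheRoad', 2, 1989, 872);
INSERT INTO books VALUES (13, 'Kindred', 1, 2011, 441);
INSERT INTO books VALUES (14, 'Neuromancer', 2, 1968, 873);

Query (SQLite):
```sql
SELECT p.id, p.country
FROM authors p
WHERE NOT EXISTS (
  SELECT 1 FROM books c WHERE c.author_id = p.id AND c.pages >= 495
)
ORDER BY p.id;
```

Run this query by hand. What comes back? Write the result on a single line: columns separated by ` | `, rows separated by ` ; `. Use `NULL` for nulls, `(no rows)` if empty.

3 | Japan

For each authors row, check whether any books with matching author_id has pages >= 495.
Keep rows where that is false.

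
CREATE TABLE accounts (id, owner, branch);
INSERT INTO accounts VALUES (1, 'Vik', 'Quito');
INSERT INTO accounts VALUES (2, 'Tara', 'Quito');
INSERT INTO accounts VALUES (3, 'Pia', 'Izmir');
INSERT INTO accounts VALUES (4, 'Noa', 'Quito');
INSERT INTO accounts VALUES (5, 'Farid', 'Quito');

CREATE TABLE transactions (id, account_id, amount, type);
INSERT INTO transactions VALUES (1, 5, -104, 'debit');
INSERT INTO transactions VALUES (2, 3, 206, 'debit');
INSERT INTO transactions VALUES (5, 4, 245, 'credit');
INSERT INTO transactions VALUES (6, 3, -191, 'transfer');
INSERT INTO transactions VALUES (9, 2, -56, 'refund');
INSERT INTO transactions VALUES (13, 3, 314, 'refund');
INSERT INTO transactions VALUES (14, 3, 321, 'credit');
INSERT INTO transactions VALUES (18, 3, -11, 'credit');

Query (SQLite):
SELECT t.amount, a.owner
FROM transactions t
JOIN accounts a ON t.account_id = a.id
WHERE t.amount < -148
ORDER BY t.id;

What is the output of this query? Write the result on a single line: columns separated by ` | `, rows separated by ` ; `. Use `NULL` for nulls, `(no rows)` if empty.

-191 | Pia

Each transactions row matches the accounts row where account_id = accounts.id.
Then keep rows with t.amount < -148.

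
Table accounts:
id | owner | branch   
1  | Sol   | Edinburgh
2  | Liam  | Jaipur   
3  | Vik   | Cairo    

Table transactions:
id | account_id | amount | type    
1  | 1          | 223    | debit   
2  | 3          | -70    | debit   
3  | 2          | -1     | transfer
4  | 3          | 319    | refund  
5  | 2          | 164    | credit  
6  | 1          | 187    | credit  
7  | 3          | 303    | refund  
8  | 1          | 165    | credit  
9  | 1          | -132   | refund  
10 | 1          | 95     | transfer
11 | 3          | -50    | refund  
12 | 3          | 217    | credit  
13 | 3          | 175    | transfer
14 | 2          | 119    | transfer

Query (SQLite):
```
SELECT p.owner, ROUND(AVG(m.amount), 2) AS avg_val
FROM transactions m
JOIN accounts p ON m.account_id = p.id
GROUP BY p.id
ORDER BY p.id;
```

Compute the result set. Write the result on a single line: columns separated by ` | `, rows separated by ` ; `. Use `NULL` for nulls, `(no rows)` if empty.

Sol | 107.6 ; Liam | 94 ; Vik | 149

Join each transactions row to its accounts via account_id.
Group joined rows by accounts.id; compute ROUND(AVG(m.amount), 2) per group.
  1: ids {1, 6, 8, 9, 10} → ROUND(AVG(m.amount), 2)=107.6
  2: ids {3, 5, 14} → ROUND(AVG(m.amount), 2)=94
  3: ids {2, 4, 7, 11, 12, 13} → ROUND(AVG(m.amount), 2)=149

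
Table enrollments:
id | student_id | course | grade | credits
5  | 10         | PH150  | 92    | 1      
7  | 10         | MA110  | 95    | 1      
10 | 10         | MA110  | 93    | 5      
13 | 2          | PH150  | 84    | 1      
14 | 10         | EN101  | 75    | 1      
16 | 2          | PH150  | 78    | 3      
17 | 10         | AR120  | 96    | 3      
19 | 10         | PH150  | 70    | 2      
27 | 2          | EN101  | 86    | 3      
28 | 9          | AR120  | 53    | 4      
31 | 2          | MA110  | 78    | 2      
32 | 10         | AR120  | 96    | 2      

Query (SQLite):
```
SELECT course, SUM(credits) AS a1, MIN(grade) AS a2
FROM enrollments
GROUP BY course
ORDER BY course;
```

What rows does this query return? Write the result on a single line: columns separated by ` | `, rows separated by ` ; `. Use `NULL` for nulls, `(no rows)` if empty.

AR120 | 9 | 53 ; EN101 | 4 | 75 ; MA110 | 8 | 78 ; PH150 | 7 | 70

Group enrollments by course.
Per group compute: SUM(credits), MIN(grade).
  AR120: ids {17, 28, 32} → SUM(credits)=9, MIN(grade)=53
  EN101: ids {14, 27} → SUM(credits)=4, MIN(grade)=75
  MA110: ids {7, 10, 31} → SUM(credits)=8, MIN(grade)=78
  PH150: ids {5, 13, 16, 19} → SUM(credits)=7, MIN(grade)=70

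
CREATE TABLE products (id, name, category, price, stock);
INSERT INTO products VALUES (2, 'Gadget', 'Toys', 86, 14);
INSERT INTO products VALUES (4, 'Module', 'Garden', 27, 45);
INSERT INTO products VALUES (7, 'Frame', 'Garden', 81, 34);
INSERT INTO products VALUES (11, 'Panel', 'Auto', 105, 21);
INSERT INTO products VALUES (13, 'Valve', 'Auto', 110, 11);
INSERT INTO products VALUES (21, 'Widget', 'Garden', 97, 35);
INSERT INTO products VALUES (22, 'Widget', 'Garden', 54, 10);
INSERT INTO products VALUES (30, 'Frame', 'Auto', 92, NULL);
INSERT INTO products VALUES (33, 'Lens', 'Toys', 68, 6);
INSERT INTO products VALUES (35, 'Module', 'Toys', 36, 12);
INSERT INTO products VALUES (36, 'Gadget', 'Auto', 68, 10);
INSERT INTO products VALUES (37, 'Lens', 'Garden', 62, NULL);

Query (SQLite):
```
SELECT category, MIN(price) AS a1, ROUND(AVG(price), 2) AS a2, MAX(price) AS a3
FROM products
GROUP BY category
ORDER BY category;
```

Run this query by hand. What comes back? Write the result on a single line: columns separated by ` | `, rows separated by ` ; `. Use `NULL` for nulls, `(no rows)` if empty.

Group products by category.
Per group compute: MIN(price), ROUND(AVG(price), 2), MAX(price).
  Auto: ids {11, 13, 30, 36} → MIN(price)=68, ROUND(AVG(price), 2)=93.75, MAX(price)=110
  Garden: ids {4, 7, 21, 22, 37} → MIN(price)=27, ROUND(AVG(price), 2)=64.2, MAX(price)=97
  Toys: ids {2, 33, 35} → MIN(price)=36, ROUND(AVG(price), 2)=63.33, MAX(price)=86

Auto | 68 | 93.75 | 110 ; Garden | 27 | 64.2 | 97 ; Toys | 36 | 63.33 | 86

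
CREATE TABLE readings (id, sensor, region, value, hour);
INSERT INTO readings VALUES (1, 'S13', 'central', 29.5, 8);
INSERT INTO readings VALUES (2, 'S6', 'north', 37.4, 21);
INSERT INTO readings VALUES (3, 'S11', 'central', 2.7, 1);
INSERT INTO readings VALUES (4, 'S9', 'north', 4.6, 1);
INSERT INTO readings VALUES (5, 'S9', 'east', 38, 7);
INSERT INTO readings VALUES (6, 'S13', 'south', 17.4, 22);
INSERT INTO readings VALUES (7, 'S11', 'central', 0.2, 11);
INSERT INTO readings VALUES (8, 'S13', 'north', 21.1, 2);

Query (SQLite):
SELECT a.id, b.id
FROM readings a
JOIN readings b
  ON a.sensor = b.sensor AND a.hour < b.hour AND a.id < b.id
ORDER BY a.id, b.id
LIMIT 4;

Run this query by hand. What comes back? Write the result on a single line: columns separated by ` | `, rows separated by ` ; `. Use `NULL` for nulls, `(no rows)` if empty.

1 | 6 ; 3 | 7 ; 4 | 5

Pairs (a,b) with same sensor, a.hour < b.hour, a.id < b.id.
sensor groups: S11:{3,7} S13:{1,6,8} S6:{2} S9:{4,5}
Ordered by (a.id, b.id); first 4.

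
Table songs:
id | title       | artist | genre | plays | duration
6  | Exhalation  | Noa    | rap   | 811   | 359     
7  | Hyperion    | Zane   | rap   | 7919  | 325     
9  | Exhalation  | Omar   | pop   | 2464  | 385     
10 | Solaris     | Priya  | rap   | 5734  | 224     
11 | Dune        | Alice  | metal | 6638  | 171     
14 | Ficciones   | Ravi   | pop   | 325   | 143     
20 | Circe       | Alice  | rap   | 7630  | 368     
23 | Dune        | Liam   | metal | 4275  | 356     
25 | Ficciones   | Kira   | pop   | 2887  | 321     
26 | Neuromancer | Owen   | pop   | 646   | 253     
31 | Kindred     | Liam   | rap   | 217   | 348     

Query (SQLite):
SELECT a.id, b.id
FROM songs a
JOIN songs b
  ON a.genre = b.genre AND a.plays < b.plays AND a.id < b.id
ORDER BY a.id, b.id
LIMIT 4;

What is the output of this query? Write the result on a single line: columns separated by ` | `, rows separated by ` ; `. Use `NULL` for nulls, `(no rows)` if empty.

6 | 7 ; 6 | 10 ; 6 | 20 ; 9 | 25

Pairs (a,b) with same genre, a.plays < b.plays, a.id < b.id.
genre groups: metal:{11,23} pop:{9,14,25,26} rap:{6,7,10,20,31}
Ordered by (a.id, b.id); first 4.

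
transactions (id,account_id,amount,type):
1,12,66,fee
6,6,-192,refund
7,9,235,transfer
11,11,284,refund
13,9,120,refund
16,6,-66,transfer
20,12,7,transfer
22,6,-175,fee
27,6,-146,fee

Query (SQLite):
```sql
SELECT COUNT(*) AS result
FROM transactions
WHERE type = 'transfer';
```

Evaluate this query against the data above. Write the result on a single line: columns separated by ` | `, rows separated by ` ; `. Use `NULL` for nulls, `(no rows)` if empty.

3

Rows where type='transfer' → amount values: [235, -66, 7].
COUNT(*) counts rows → 3.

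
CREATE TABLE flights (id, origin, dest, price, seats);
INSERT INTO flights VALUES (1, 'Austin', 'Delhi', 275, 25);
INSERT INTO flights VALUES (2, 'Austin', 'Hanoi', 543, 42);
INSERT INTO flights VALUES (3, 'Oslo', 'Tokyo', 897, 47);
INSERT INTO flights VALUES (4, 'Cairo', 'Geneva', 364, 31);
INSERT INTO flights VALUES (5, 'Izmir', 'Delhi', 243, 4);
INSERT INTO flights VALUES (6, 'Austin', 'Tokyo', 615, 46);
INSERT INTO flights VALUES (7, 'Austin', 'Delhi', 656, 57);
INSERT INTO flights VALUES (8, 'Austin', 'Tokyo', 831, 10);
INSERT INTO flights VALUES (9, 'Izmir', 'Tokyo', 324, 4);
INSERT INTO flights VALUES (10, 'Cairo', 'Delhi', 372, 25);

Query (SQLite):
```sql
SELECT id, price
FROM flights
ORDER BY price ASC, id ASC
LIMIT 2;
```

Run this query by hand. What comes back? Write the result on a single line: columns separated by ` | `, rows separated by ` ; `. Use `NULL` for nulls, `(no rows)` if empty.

Sort by price asc, tiebreak id asc: (243, id=5), (275, id=1), (324, id=9), (364, id=4), (372, id=10) …. Take first 2.

5 | 243 ; 1 | 275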